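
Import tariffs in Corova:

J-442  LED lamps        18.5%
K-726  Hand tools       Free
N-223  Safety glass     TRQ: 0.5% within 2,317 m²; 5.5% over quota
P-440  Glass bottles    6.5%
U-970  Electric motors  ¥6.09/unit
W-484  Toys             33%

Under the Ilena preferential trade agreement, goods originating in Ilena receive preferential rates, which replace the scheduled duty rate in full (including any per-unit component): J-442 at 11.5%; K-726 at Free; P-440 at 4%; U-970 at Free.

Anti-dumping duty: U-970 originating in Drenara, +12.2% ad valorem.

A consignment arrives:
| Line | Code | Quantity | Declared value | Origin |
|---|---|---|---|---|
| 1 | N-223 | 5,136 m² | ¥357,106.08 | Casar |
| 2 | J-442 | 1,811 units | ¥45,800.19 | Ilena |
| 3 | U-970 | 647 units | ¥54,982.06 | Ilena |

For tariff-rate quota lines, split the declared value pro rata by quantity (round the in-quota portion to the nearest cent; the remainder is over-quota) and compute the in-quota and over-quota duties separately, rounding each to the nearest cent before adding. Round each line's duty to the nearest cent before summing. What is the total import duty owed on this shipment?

Line 1 (N-223, Casar, 5,136 m², ¥357,106.08):
Code N-223 is under a tariff-rate quota (threshold 2,317 m²). In-quota: 2,317 m² at 0.5%; over-quota: 2,819 m² at 5.5%.
Pro-rata value split: in-quota = ¥357,106.08 × 2,317/5,136 = ¥161,101.01; over-quota = ¥357,106.08 − ¥161,101.01 = ¥196,005.07.
In-quota duty = ¥161,101.01 × 0.5% = ¥805.51. Over-quota duty = ¥196,005.07 × 5.5% = ¥10,780.28.
Line duty = ¥805.51 + ¥10,780.28 = ¥11,585.79.
Line 2 (J-442, Ilena, 1,811 units, ¥45,800.19):
Base rate for J-442 is 18.5%.
Origin Ilena qualifies under the Corova–Ilena agreement and J-442 is covered: preferential rate 11.5% applies instead.
Duty = ¥45,800.19 × 11.5% = ¥5,267.02.
Line 3 (U-970, Ilena, 647 units, ¥54,982.06):
Base rate for U-970 is ¥6.09/unit.
Origin Ilena qualifies under the Corova–Ilena agreement and U-970 is covered: preferential rate Free applies instead.
The additional-duty order on U-970 targets Drenara, not Ilena; it does not apply.
Duty = ¥54,982.06 × 0% = ¥0.00.
Total = ¥11,585.79 + ¥5,267.02 + ¥0.00 = ¥16,852.81.

¥16,852.81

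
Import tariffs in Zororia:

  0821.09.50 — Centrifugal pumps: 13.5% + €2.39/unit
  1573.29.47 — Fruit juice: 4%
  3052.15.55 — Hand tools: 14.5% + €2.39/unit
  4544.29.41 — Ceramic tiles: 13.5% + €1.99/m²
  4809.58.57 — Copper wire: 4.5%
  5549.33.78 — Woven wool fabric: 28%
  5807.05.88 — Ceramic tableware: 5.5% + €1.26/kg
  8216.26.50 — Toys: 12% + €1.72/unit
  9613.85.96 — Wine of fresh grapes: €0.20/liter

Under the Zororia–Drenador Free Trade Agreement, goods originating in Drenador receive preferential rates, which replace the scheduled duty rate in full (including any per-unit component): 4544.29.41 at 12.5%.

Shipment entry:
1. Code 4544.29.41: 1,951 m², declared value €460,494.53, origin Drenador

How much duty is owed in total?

Line 1 (4544.29.41, Drenador, 1,951 m², €460,494.53):
Base rate for 4544.29.41 is 13.5% + €1.99/m².
Origin Drenador qualifies under the Zororia–Drenador agreement and 4544.29.41 is covered: preferential rate 12.5% applies instead.
Duty = €460,494.53 × 12.5% = €57,561.82.

€57,561.82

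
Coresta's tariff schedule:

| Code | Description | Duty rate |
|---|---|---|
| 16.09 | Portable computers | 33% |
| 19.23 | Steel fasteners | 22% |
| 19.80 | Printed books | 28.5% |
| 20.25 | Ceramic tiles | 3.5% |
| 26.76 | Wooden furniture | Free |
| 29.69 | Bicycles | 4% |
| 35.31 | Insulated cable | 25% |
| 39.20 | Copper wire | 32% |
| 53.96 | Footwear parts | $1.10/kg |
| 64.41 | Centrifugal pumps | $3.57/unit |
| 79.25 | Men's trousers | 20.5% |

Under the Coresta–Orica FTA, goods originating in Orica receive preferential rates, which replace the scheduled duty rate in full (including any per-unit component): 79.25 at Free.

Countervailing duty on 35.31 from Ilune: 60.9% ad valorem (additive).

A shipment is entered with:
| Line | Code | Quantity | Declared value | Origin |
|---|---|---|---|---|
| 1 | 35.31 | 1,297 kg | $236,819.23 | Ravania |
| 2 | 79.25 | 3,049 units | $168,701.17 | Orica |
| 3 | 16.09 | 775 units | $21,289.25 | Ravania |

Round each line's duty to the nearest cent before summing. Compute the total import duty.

$66,230.26

Line 1 (35.31, Ravania, 1,297 kg, $236,819.23):
Base rate for 35.31 is 25%.
The additional-duty order on 35.31 targets Ilune, not Ravania; it does not apply.
Duty = $236,819.23 × 25% = $59,204.81.
Line 2 (79.25, Orica, 3,049 units, $168,701.17):
Base rate for 79.25 is 20.5%.
Origin Orica qualifies under the Coresta–Orica agreement and 79.25 is covered: preferential rate Free applies instead.
Duty = $168,701.17 × 0% = $0.00.
Line 3 (16.09, Ravania, 775 units, $21,289.25):
Base rate for 16.09 is 33%.
Duty = $21,289.25 × 33% = $7,025.45.
Total = $59,204.81 + $0.00 + $7,025.45 = $66,230.26.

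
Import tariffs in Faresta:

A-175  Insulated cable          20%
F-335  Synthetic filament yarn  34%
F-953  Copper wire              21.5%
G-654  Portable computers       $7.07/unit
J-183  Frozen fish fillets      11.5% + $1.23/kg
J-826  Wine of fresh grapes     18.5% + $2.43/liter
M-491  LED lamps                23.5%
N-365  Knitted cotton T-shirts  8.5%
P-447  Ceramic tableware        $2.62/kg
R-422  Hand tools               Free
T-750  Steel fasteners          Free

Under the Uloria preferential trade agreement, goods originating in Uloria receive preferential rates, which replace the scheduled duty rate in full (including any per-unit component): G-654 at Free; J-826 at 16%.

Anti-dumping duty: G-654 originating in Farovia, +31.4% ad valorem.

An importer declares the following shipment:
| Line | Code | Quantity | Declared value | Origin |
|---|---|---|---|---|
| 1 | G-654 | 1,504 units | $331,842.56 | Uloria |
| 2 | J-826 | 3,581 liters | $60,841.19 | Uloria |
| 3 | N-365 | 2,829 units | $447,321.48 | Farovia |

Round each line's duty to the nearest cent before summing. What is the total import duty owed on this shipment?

$47,756.92

Line 1 (G-654, Uloria, 1,504 units, $331,842.56):
Base rate for G-654 is $7.07/unit.
Origin Uloria qualifies under the Faresta–Uloria agreement and G-654 is covered: preferential rate Free applies instead.
The additional-duty order on G-654 targets Farovia, not Uloria; it does not apply.
Duty = $331,842.56 × 0% = $0.00.
Line 2 (J-826, Uloria, 3,581 liters, $60,841.19):
Base rate for J-826 is 18.5% + $2.43/liter.
Origin Uloria qualifies under the Faresta–Uloria agreement and J-826 is covered: preferential rate 16% applies instead.
Duty = $60,841.19 × 16% = $9,734.59.
Line 3 (N-365, Farovia, 2,829 units, $447,321.48):
Base rate for N-365 is 8.5%.
Duty = $447,321.48 × 8.5% = $38,022.33.
Total = $0.00 + $9,734.59 + $38,022.33 = $47,756.92.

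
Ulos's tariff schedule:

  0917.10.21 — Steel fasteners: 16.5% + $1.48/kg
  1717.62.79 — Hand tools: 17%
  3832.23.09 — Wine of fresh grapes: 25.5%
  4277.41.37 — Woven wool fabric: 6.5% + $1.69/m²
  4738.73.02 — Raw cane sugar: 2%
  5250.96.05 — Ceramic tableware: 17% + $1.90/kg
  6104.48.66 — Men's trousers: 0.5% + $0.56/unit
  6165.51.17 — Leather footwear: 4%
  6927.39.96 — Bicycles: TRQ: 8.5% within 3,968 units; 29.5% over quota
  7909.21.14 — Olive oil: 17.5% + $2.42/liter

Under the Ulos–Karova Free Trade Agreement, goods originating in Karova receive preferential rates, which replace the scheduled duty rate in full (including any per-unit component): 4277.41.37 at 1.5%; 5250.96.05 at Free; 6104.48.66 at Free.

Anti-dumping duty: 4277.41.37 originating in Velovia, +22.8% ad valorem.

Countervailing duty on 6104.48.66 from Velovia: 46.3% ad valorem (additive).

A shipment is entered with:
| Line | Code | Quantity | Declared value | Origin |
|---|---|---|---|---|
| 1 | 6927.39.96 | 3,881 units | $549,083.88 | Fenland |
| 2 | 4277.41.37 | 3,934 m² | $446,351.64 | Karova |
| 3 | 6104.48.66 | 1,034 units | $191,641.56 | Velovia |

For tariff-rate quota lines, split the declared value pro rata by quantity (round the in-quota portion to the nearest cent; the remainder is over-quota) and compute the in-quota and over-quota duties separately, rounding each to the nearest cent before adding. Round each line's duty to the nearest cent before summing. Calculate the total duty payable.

$143,634.69

Line 1 (6927.39.96, Fenland, 3,881 units, $549,083.88):
Code 6927.39.96 is under a tariff-rate quota (threshold 3,968 units). Quantity 3,881 units is within the quota, so the in-quota rate 8.5% applies to the full value.
Duty = $549,083.88 × 8.5% = $46,672.13.
Line 2 (4277.41.37, Karova, 3,934 m², $446,351.64):
Base rate for 4277.41.37 is 6.5% + $1.69/m².
Origin Karova qualifies under the Ulos–Karova agreement and 4277.41.37 is covered: preferential rate 1.5% applies instead.
The additional-duty order on 4277.41.37 targets Velovia, not Karova; it does not apply.
Duty = $446,351.64 × 1.5% = $6,695.27.
Line 3 (6104.48.66, Velovia, 1,034 units, $191,641.56):
Base rate for 6104.48.66 is 0.5% + $0.56/unit.
6104.48.66 has an FTA preferential rate, but origin Velovia is not Karova; base rate stands.
Additional duty on 6104.48.66 from Velovia: +46.3%. Applied ad valorem rate: 0.5% + 46.3% = 46.8%.
Duty = $191,641.56 × 46.8% + 1,034 × $0.56 = $90,267.29.
Total = $46,672.13 + $6,695.27 + $90,267.29 = $143,634.69.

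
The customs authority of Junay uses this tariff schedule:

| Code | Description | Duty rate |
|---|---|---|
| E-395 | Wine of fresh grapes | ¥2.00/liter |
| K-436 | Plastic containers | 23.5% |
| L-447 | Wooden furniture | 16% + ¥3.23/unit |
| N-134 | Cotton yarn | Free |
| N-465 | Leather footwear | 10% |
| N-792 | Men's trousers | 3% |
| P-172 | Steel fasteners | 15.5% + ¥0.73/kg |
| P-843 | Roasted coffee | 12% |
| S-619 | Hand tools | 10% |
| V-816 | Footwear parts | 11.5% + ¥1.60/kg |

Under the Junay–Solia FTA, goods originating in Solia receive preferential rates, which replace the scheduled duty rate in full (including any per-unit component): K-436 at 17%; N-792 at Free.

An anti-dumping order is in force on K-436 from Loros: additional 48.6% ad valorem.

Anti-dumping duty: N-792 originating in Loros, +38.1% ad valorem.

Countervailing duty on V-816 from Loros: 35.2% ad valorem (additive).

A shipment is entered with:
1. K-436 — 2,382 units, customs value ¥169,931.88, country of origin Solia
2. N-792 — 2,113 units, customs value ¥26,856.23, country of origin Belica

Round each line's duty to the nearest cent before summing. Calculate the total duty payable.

¥29,694.11

Line 1 (K-436, Solia, 2,382 units, ¥169,931.88):
Base rate for K-436 is 23.5%.
Origin Solia qualifies under the Junay–Solia agreement and K-436 is covered: preferential rate 17% applies instead.
The additional-duty order on K-436 targets Loros, not Solia; it does not apply.
Duty = ¥169,931.88 × 17% = ¥28,888.42.
Line 2 (N-792, Belica, 2,113 units, ¥26,856.23):
Base rate for N-792 is 3%.
N-792 has an FTA preferential rate, but origin Belica is not Solia; base rate stands.
The additional-duty order on N-792 targets Loros, not Belica; it does not apply.
Duty = ¥26,856.23 × 3% = ¥805.69.
Total = ¥28,888.42 + ¥805.69 = ¥29,694.11.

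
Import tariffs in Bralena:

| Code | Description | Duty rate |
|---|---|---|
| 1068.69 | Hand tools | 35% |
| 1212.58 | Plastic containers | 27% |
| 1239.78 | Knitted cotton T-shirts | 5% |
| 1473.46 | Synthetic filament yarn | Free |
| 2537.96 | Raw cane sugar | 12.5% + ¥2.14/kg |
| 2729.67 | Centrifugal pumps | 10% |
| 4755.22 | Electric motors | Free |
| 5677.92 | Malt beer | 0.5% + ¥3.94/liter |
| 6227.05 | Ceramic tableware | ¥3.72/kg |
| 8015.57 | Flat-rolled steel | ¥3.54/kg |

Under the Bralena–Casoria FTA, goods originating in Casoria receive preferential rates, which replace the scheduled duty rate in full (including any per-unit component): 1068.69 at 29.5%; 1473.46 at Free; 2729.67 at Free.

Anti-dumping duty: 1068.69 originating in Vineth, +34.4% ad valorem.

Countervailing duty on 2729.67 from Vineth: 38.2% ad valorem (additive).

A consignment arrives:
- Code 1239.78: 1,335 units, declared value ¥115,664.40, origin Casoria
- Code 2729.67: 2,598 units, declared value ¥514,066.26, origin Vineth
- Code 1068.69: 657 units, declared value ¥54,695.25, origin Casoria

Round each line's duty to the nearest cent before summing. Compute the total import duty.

Line 1 (1239.78, Casoria, 1,335 units, ¥115,664.40):
Base rate for 1239.78 is 5%.
Origin Casoria is the FTA partner but 1239.78 is not on the preference list; base rate stands.
Duty = ¥115,664.40 × 5% = ¥5,783.22.
Line 2 (2729.67, Vineth, 2,598 units, ¥514,066.26):
Base rate for 2729.67 is 10%.
2729.67 has an FTA preferential rate, but origin Vineth is not Casoria; base rate stands.
Additional duty on 2729.67 from Vineth: +38.2%. Applied ad valorem rate: 10% + 38.2% = 48.2%.
Duty = ¥514,066.26 × 48.2% = ¥247,779.94.
Line 3 (1068.69, Casoria, 657 units, ¥54,695.25):
Base rate for 1068.69 is 35%.
Origin Casoria qualifies under the Bralena–Casoria agreement and 1068.69 is covered: preferential rate 29.5% applies instead.
The additional-duty order on 1068.69 targets Vineth, not Casoria; it does not apply.
Duty = ¥54,695.25 × 29.5% = ¥16,135.10.
Total = ¥5,783.22 + ¥247,779.94 + ¥16,135.10 = ¥269,698.26.

¥269,698.26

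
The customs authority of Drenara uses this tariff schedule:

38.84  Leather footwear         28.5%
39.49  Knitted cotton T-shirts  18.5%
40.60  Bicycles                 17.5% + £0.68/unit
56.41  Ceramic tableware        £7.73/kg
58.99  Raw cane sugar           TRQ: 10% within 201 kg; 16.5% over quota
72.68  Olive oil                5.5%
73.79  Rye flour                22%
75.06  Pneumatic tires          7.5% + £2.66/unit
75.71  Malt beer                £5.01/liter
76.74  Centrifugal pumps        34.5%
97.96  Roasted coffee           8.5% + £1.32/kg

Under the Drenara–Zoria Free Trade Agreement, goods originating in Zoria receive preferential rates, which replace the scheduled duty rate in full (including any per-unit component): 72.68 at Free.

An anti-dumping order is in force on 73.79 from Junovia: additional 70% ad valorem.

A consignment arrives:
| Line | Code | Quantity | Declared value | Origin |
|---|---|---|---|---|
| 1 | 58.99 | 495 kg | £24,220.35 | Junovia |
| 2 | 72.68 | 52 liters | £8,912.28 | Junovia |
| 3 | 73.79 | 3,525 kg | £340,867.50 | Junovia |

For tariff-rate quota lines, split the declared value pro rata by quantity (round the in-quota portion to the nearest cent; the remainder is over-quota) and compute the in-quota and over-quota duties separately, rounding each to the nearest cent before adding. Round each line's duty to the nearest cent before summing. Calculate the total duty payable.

£317,445.36

Line 1 (58.99, Junovia, 495 kg, £24,220.35):
Code 58.99 is under a tariff-rate quota (threshold 201 kg). In-quota: 201 kg at 10%; over-quota: 294 kg at 16.5%.
Pro-rata value split: in-quota = £24,220.35 × 201/495 = £9,834.93; over-quota = £24,220.35 − £9,834.93 = £14,385.42.
In-quota duty = £9,834.93 × 10% = £983.49. Over-quota duty = £14,385.42 × 16.5% = £2,373.59.
Line duty = £983.49 + £2,373.59 = £3,357.08.
Line 2 (72.68, Junovia, 52 liters, £8,912.28):
Base rate for 72.68 is 5.5%.
72.68 has an FTA preferential rate, but origin Junovia is not Zoria; base rate stands.
Duty = £8,912.28 × 5.5% = £490.18.
Line 3 (73.79, Junovia, 3,525 kg, £340,867.50):
Base rate for 73.79 is 22%.
Additional duty on 73.79 from Junovia: +70%. Applied ad valorem rate: 22% + 70% = 92%.
Duty = £340,867.50 × 92% = £313,598.10.
Total = £3,357.08 + £490.18 + £313,598.10 = £317,445.36.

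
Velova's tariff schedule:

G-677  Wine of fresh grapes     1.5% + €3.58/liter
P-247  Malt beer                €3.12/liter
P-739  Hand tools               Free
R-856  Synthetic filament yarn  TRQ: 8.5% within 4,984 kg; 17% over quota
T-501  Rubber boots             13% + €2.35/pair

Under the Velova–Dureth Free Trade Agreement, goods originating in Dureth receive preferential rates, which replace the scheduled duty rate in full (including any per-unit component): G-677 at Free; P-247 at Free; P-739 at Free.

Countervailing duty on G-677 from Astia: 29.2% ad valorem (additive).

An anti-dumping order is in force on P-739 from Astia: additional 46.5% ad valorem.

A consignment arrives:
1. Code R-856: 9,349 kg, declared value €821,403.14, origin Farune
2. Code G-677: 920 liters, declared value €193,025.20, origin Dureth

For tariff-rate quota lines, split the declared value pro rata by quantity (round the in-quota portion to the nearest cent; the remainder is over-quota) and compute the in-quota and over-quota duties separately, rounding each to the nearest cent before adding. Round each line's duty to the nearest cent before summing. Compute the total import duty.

€102,417.52

Line 1 (R-856, Farune, 9,349 kg, €821,403.14):
Code R-856 is under a tariff-rate quota (threshold 4,984 kg). In-quota: 4,984 kg at 8.5%; over-quota: 4,365 kg at 17%.
Pro-rata value split: in-quota = €821,403.14 × 4,984/9,349 = €437,894.24; over-quota = €821,403.14 − €437,894.24 = €383,508.90.
In-quota duty = €437,894.24 × 8.5% = €37,221.01. Over-quota duty = €383,508.90 × 17% = €65,196.51.
Line duty = €37,221.01 + €65,196.51 = €102,417.52.
Line 2 (G-677, Dureth, 920 liters, €193,025.20):
Base rate for G-677 is 1.5% + €3.58/liter.
Origin Dureth qualifies under the Velova–Dureth agreement and G-677 is covered: preferential rate Free applies instead.
The additional-duty order on G-677 targets Astia, not Dureth; it does not apply.
Duty = €193,025.20 × 0% = €0.00.
Total = €102,417.52 + €0.00 = €102,417.52.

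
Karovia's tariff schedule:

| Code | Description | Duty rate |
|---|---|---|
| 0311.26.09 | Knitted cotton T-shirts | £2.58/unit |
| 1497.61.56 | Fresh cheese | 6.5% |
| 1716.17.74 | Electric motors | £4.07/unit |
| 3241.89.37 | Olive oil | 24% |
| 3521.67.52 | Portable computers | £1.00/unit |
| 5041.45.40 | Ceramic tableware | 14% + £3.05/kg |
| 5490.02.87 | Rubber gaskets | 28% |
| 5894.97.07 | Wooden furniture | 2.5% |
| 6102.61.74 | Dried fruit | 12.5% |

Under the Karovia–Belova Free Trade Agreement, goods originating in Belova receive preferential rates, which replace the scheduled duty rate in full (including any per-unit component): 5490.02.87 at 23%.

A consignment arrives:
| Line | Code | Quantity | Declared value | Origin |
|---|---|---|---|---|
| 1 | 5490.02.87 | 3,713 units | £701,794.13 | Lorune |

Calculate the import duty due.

£196,502.36

Line 1 (5490.02.87, Lorune, 3,713 units, £701,794.13):
Base rate for 5490.02.87 is 28%.
5490.02.87 has an FTA preferential rate, but origin Lorune is not Belova; base rate stands.
Duty = £701,794.13 × 28% = £196,502.36.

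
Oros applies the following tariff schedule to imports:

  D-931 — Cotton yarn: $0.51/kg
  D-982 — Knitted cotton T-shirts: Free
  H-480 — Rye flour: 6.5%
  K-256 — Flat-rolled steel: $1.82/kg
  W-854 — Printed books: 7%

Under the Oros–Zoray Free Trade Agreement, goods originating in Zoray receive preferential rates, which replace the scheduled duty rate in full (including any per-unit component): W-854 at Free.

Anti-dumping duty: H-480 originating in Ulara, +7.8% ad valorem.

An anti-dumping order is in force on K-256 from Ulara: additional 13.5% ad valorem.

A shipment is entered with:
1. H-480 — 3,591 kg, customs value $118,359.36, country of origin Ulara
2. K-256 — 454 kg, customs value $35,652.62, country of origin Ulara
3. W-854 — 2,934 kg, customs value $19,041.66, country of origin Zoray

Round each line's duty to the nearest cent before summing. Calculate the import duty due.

$22,564.77

Line 1 (H-480, Ulara, 3,591 kg, $118,359.36):
Base rate for H-480 is 6.5%.
Additional duty on H-480 from Ulara: +7.8%. Applied ad valorem rate: 6.5% + 7.8% = 14.3%.
Duty = $118,359.36 × 14.3% = $16,925.39.
Line 2 (K-256, Ulara, 454 kg, $35,652.62):
Base rate for K-256 is $1.82/kg.
Additional duty on K-256 from Ulara: +13.5% ad valorem. Applied ad valorem rate = 13.5%.
Duty = $35,652.62 × 13.5% + 454 × $1.82 = $5,639.38.
Line 3 (W-854, Zoray, 2,934 kg, $19,041.66):
Base rate for W-854 is 7%.
Origin Zoray qualifies under the Oros–Zoray agreement and W-854 is covered: preferential rate Free applies instead.
Duty = $19,041.66 × 0% = $0.00.
Total = $16,925.39 + $5,639.38 + $0.00 = $22,564.77.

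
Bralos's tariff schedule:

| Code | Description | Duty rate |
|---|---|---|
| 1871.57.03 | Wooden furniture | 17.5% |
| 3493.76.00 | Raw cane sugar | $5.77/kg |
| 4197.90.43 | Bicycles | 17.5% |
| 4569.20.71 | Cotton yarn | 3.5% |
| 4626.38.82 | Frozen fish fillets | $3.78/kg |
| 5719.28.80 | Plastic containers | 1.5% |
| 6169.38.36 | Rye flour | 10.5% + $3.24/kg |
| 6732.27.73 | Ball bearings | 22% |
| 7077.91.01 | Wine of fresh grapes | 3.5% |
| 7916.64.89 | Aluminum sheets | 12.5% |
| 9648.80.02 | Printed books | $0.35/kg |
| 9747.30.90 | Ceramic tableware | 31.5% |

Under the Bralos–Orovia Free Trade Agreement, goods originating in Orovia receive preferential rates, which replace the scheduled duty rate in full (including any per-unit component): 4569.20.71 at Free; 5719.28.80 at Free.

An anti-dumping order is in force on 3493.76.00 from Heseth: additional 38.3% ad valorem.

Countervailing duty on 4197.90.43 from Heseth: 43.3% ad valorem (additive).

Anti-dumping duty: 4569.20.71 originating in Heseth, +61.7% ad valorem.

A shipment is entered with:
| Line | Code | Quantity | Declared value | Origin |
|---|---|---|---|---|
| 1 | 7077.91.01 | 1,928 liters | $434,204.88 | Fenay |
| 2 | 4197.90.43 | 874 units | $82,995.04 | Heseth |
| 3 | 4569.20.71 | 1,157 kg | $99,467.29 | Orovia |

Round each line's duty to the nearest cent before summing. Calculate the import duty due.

$65,658.15

Line 1 (7077.91.01, Fenay, 1,928 liters, $434,204.88):
Base rate for 7077.91.01 is 3.5%.
Duty = $434,204.88 × 3.5% = $15,197.17.
Line 2 (4197.90.43, Heseth, 874 units, $82,995.04):
Base rate for 4197.90.43 is 17.5%.
Additional duty on 4197.90.43 from Heseth: +43.3%. Applied ad valorem rate: 17.5% + 43.3% = 60.8%.
Duty = $82,995.04 × 60.8% = $50,460.98.
Line 3 (4569.20.71, Orovia, 1,157 kg, $99,467.29):
Base rate for 4569.20.71 is 3.5%.
Origin Orovia qualifies under the Bralos–Orovia agreement and 4569.20.71 is covered: preferential rate Free applies instead.
The additional-duty order on 4569.20.71 targets Heseth, not Orovia; it does not apply.
Duty = $99,467.29 × 0% = $0.00.
Total = $15,197.17 + $50,460.98 + $0.00 = $65,658.15.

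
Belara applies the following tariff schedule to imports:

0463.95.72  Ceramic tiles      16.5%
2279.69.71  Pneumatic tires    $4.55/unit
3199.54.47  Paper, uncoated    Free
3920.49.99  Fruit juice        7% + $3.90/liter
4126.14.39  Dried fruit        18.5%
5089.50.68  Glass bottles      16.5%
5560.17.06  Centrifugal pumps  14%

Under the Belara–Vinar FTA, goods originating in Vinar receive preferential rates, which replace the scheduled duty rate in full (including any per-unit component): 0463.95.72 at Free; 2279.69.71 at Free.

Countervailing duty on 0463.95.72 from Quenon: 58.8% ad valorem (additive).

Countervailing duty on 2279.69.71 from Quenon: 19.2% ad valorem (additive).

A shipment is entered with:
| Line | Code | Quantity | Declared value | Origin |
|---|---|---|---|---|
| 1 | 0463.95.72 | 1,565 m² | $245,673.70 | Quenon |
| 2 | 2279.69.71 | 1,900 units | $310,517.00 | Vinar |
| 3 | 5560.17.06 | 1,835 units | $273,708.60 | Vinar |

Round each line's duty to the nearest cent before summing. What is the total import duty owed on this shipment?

$223,311.50

Line 1 (0463.95.72, Quenon, 1,565 m², $245,673.70):
Base rate for 0463.95.72 is 16.5%.
0463.95.72 has an FTA preferential rate, but origin Quenon is not Vinar; base rate stands.
Additional duty on 0463.95.72 from Quenon: +58.8%. Applied ad valorem rate: 16.5% + 58.8% = 75.3%.
Duty = $245,673.70 × 75.3% = $184,992.30.
Line 2 (2279.69.71, Vinar, 1,900 units, $310,517.00):
Base rate for 2279.69.71 is $4.55/unit.
Origin Vinar qualifies under the Belara–Vinar agreement and 2279.69.71 is covered: preferential rate Free applies instead.
The additional-duty order on 2279.69.71 targets Quenon, not Vinar; it does not apply.
Duty = $310,517.00 × 0% = $0.00.
Line 3 (5560.17.06, Vinar, 1,835 units, $273,708.60):
Base rate for 5560.17.06 is 14%.
Origin Vinar is the FTA partner but 5560.17.06 is not on the preference list; base rate stands.
Duty = $273,708.60 × 14% = $38,319.20.
Total = $184,992.30 + $0.00 + $38,319.20 = $223,311.50.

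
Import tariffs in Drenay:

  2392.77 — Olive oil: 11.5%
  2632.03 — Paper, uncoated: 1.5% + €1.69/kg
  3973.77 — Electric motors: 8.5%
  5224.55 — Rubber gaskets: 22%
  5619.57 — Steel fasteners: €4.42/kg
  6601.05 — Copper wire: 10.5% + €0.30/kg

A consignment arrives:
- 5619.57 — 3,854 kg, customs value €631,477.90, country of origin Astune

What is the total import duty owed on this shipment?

€17,034.68

Line 1 (5619.57, Astune, 3,854 kg, €631,477.90):
Base rate for 5619.57 is €4.42/kg.
Duty = 3,854 × €4.42 = €17,034.68.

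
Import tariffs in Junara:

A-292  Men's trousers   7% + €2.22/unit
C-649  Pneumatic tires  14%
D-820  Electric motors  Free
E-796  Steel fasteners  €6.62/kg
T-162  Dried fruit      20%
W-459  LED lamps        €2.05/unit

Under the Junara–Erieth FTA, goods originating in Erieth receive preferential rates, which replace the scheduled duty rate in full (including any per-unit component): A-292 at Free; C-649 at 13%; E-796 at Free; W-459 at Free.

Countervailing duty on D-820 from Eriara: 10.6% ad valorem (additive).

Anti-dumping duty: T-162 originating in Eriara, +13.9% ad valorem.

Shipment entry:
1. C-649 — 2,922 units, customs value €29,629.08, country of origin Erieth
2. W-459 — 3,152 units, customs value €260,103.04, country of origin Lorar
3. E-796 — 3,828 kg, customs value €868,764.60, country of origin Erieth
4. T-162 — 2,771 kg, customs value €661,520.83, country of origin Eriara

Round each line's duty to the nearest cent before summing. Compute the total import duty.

€234,568.94

Line 1 (C-649, Erieth, 2,922 units, €29,629.08):
Base rate for C-649 is 14%.
Origin Erieth qualifies under the Junara–Erieth agreement and C-649 is covered: preferential rate 13% applies instead.
Duty = €29,629.08 × 13% = €3,851.78.
Line 2 (W-459, Lorar, 3,152 units, €260,103.04):
Base rate for W-459 is €2.05/unit.
W-459 has an FTA preferential rate, but origin Lorar is not Erieth; base rate stands.
Duty = 3,152 × €2.05 = €6,461.60.
Line 3 (E-796, Erieth, 3,828 kg, €868,764.60):
Base rate for E-796 is €6.62/kg.
Origin Erieth qualifies under the Junara–Erieth agreement and E-796 is covered: preferential rate Free applies instead.
Duty = €868,764.60 × 0% = €0.00.
Line 4 (T-162, Eriara, 2,771 kg, €661,520.83):
Base rate for T-162 is 20%.
Additional duty on T-162 from Eriara: +13.9%. Applied ad valorem rate: 20% + 13.9% = 33.9%.
Duty = €661,520.83 × 33.9% = €224,255.56.
Total = €3,851.78 + €6,461.60 + €0.00 + €224,255.56 = €234,568.94.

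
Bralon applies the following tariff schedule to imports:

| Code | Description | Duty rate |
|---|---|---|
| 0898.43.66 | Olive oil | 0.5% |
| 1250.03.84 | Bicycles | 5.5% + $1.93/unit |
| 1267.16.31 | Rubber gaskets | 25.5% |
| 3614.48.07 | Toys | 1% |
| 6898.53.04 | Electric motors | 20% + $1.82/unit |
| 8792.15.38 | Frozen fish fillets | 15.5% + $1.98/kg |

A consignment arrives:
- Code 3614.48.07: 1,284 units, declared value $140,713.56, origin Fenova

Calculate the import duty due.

Line 1 (3614.48.07, Fenova, 1,284 units, $140,713.56):
Base rate for 3614.48.07 is 1%.
Duty = $140,713.56 × 1% = $1,407.14.

$1,407.14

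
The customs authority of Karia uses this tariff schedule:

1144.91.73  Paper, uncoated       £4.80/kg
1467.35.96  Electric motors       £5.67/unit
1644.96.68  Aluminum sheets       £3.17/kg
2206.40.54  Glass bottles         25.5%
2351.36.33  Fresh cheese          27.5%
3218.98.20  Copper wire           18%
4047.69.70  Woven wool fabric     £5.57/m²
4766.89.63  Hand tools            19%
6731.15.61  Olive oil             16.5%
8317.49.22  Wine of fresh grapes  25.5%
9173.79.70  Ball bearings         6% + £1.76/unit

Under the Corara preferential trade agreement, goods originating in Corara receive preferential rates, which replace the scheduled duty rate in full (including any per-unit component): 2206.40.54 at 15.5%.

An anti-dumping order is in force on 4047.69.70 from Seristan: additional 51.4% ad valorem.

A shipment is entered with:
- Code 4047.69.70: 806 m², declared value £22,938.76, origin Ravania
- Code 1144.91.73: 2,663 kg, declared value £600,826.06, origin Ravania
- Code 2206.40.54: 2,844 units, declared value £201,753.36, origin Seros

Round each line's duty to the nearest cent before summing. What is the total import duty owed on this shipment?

£68,718.93

Line 1 (4047.69.70, Ravania, 806 m², £22,938.76):
Base rate for 4047.69.70 is £5.57/m².
The additional-duty order on 4047.69.70 targets Seristan, not Ravania; it does not apply.
Duty = 806 × £5.57 = £4,489.42.
Line 2 (1144.91.73, Ravania, 2,663 kg, £600,826.06):
Base rate for 1144.91.73 is £4.80/kg.
Duty = 2,663 × £4.80 = £12,782.40.
Line 3 (2206.40.54, Seros, 2,844 units, £201,753.36):
Base rate for 2206.40.54 is 25.5%.
2206.40.54 has an FTA preferential rate, but origin Seros is not Corara; base rate stands.
Duty = £201,753.36 × 25.5% = £51,447.11.
Total = £4,489.42 + £12,782.40 + £51,447.11 = £68,718.93.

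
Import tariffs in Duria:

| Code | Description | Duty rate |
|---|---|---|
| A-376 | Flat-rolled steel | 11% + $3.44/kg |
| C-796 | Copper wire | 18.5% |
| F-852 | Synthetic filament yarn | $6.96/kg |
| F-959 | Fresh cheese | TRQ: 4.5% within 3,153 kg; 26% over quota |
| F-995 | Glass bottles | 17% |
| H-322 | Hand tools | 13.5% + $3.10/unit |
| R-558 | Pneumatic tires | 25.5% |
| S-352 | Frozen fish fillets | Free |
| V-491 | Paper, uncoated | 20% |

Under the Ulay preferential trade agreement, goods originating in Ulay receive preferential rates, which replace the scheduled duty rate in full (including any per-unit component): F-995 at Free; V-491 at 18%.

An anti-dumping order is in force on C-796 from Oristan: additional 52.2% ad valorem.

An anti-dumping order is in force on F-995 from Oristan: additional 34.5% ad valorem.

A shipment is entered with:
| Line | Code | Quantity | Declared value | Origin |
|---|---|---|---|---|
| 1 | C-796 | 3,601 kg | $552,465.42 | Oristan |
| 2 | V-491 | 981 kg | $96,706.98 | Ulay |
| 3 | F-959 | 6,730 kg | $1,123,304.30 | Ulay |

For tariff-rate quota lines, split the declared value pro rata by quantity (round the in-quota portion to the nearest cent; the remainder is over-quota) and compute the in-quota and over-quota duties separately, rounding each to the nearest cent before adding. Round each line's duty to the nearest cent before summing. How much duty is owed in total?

Line 1 (C-796, Oristan, 3,601 kg, $552,465.42):
Base rate for C-796 is 18.5%.
Additional duty on C-796 from Oristan: +52.2%. Applied ad valorem rate: 18.5% + 52.2% = 70.7%.
Duty = $552,465.42 × 70.7% = $390,593.05.
Line 2 (V-491, Ulay, 981 kg, $96,706.98):
Base rate for V-491 is 20%.
Origin Ulay qualifies under the Duria–Ulay agreement and V-491 is covered: preferential rate 18% applies instead.
Duty = $96,706.98 × 18% = $17,407.26.
Line 3 (F-959, Ulay, 6,730 kg, $1,123,304.30):
Code F-959 is under a tariff-rate quota (threshold 3,153 kg). In-quota: 3,153 kg at 4.5%; over-quota: 3,577 kg at 26%.
Pro-rata value split: in-quota = $1,123,304.30 × 3,153/6,730 = $526,267.23; over-quota = $1,123,304.30 − $526,267.23 = $597,037.07.
In-quota duty = $526,267.23 × 4.5% = $23,682.03. Over-quota duty = $597,037.07 × 26% = $155,229.64.
Line duty = $23,682.03 + $155,229.64 = $178,911.67.
Total = $390,593.05 + $17,407.26 + $178,911.67 = $586,911.98.

$586,911.98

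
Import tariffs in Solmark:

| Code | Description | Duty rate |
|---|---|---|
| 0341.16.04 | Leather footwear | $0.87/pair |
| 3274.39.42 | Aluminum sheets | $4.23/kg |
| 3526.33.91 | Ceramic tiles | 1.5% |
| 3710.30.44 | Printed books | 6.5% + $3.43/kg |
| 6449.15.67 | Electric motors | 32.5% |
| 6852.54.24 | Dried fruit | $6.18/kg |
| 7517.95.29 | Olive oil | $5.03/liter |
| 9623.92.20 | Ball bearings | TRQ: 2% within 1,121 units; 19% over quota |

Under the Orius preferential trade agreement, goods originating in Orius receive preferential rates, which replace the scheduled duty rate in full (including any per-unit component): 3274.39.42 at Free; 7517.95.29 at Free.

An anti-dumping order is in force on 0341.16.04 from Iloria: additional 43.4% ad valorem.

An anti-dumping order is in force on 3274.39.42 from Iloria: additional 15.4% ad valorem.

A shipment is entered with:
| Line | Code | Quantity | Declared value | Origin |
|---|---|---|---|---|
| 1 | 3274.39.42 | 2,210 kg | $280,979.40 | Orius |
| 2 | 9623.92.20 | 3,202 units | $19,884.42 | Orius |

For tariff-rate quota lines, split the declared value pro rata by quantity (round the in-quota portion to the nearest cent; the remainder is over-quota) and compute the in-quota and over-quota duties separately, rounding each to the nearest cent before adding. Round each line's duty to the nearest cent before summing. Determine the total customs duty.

$2,594.60

Line 1 (3274.39.42, Orius, 2,210 kg, $280,979.40):
Base rate for 3274.39.42 is $4.23/kg.
Origin Orius qualifies under the Solmark–Orius agreement and 3274.39.42 is covered: preferential rate Free applies instead.
The additional-duty order on 3274.39.42 targets Iloria, not Orius; it does not apply.
Duty = $280,979.40 × 0% = $0.00.
Line 2 (9623.92.20, Orius, 3,202 units, $19,884.42):
Code 9623.92.20 is under a tariff-rate quota (threshold 1,121 units). In-quota: 1,121 units at 2%; over-quota: 2,081 units at 19%.
Pro-rata value split: in-quota = $19,884.42 × 1,121/3,202 = $6,961.41; over-quota = $19,884.42 − $6,961.41 = $12,923.01.
In-quota duty = $6,961.41 × 2% = $139.23. Over-quota duty = $12,923.01 × 19% = $2,455.37.
Line duty = $139.23 + $2,455.37 = $2,594.60.
Total = $0.00 + $2,594.60 = $2,594.60.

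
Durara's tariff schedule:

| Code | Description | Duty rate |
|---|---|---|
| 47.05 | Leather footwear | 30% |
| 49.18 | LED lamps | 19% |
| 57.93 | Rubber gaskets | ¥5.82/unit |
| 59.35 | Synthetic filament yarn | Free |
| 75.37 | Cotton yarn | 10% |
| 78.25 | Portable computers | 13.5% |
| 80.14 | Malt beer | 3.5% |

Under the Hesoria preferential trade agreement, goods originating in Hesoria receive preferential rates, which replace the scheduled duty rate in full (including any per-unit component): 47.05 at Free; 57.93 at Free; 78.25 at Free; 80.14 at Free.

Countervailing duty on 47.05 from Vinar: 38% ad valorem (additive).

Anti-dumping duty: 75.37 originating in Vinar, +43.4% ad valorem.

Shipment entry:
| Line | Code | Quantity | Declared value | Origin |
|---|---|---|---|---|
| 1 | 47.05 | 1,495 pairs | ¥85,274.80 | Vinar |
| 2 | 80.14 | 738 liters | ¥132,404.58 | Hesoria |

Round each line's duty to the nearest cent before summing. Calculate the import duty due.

Line 1 (47.05, Vinar, 1,495 pairs, ¥85,274.80):
Base rate for 47.05 is 30%.
47.05 has an FTA preferential rate, but origin Vinar is not Hesoria; base rate stands.
Additional duty on 47.05 from Vinar: +38%. Applied ad valorem rate: 30% + 38% = 68%.
Duty = ¥85,274.80 × 68% = ¥57,986.86.
Line 2 (80.14, Hesoria, 738 liters, ¥132,404.58):
Base rate for 80.14 is 3.5%.
Origin Hesoria qualifies under the Durara–Hesoria agreement and 80.14 is covered: preferential rate Free applies instead.
Duty = ¥132,404.58 × 0% = ¥0.00.
Total = ¥57,986.86 + ¥0.00 = ¥57,986.86.

¥57,986.86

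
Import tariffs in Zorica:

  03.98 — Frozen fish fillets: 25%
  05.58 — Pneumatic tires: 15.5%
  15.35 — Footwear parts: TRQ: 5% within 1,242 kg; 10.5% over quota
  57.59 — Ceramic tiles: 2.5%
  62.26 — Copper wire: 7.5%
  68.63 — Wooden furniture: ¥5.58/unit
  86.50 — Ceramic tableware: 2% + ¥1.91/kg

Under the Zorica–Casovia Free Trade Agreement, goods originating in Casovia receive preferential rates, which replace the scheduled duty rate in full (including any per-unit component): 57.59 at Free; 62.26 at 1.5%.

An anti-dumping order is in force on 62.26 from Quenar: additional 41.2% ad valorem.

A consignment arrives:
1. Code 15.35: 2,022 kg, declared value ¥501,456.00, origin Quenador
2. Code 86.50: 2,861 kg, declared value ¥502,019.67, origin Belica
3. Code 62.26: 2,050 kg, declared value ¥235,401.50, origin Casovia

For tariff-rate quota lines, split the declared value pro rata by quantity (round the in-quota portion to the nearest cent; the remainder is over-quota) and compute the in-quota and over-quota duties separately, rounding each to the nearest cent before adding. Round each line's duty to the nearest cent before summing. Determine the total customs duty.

Line 1 (15.35, Quenador, 2,022 kg, ¥501,456.00):
Code 15.35 is under a tariff-rate quota (threshold 1,242 kg). In-quota: 1,242 kg at 5%; over-quota: 780 kg at 10.5%.
Pro-rata value split: in-quota = ¥501,456.00 × 1,242/2,022 = ¥308,016.00; over-quota = ¥501,456.00 − ¥308,016.00 = ¥193,440.00.
In-quota duty = ¥308,016.00 × 5% = ¥15,400.80. Over-quota duty = ¥193,440.00 × 10.5% = ¥20,311.20.
Line duty = ¥15,400.80 + ¥20,311.20 = ¥35,712.00.
Line 2 (86.50, Belica, 2,861 kg, ¥502,019.67):
Base rate for 86.50 is 2% + ¥1.91/kg.
Duty = ¥502,019.67 × 2% + 2,861 × ¥1.91 = ¥15,504.90.
Line 3 (62.26, Casovia, 2,050 kg, ¥235,401.50):
Base rate for 62.26 is 7.5%.
Origin Casovia qualifies under the Zorica–Casovia agreement and 62.26 is covered: preferential rate 1.5% applies instead.
The additional-duty order on 62.26 targets Quenar, not Casovia; it does not apply.
Duty = ¥235,401.50 × 1.5% = ¥3,531.02.
Total = ¥35,712.00 + ¥15,504.90 + ¥3,531.02 = ¥54,747.92.

¥54,747.92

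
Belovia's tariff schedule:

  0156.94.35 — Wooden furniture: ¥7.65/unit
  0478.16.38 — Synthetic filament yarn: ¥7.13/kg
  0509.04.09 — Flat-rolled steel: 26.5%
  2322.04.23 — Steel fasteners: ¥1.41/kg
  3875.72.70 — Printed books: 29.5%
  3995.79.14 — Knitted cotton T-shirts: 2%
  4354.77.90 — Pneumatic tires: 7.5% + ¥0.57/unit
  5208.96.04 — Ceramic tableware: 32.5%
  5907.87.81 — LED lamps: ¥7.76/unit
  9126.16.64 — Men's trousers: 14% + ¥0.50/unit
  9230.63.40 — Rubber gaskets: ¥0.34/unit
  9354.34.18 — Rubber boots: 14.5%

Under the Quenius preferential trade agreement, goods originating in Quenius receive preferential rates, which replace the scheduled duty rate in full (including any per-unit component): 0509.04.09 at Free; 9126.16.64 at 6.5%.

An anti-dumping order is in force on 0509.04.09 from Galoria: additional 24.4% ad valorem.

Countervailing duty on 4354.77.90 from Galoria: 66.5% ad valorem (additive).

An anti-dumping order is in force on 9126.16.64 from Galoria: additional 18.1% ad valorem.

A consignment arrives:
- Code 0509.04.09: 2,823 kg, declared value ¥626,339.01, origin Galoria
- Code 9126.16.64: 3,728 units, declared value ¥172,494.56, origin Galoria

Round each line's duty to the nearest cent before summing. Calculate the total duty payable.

¥376,041.31

Line 1 (0509.04.09, Galoria, 2,823 kg, ¥626,339.01):
Base rate for 0509.04.09 is 26.5%.
0509.04.09 has an FTA preferential rate, but origin Galoria is not Quenius; base rate stands.
Additional duty on 0509.04.09 from Galoria: +24.4%. Applied ad valorem rate: 26.5% + 24.4% = 50.9%.
Duty = ¥626,339.01 × 50.9% = ¥318,806.56.
Line 2 (9126.16.64, Galoria, 3,728 units, ¥172,494.56):
Base rate for 9126.16.64 is 14% + ¥0.50/unit.
9126.16.64 has an FTA preferential rate, but origin Galoria is not Quenius; base rate stands.
Additional duty on 9126.16.64 from Galoria: +18.1%. Applied ad valorem rate: 14% + 18.1% = 32.1%.
Duty = ¥172,494.56 × 32.1% + 3,728 × ¥0.50 = ¥57,234.75.
Total = ¥318,806.56 + ¥57,234.75 = ¥376,041.31.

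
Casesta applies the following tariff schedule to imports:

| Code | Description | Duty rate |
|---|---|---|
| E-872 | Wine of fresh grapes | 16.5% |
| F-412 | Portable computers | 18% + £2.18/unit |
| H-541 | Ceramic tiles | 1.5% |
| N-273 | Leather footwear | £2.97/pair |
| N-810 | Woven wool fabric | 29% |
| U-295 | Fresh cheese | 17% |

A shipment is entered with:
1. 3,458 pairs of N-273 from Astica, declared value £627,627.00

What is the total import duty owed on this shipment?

£10,270.26

Line 1 (N-273, Astica, 3,458 pairs, £627,627.00):
Base rate for N-273 is £2.97/pair.
Duty = 3,458 × £2.97 = £10,270.26.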